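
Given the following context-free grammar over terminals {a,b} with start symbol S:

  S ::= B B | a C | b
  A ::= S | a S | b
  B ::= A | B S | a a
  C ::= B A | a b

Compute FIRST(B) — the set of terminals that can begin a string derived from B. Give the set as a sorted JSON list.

FIRST iteration:
pass 1:
  A via A→a S: +{a}
  A via A→b: +{b}
  B via B→A: +{a,b}
  C via C→B A: +{a,b}
  S via S→B B: +{a,b}
  FIRST[S]={a,b}  FIRST[A]={a,b}  FIRST[B]={a,b}  FIRST[C]={a,b}
pass 2: — fixpoint
  FIRST[S]={a,b}  FIRST[A]={a,b}  FIRST[B]={a,b}  FIRST[C]={a,b}

FIRST(B) = ["a", "b"]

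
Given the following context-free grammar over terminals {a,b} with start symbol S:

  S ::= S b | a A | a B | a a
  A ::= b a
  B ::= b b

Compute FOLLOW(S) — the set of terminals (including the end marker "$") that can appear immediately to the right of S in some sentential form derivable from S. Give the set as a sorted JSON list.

FIRST iteration:
pass 1:
  A via A→b a: +{b}
  B via B→b b: +{b}
  S via S→a A: +{a}
  FIRST(S)={a}  FIRST(A)={b}  FIRST(B)={b}
pass 2: (stable)
  FIRST(S)={a}  FIRST(A)={b}  FIRST(B)={b}

Compute FOLLOW by fixpoint:
initialize: $ ∈ FOLLOW(S)
iter 1:
  S→S b: FOLLOW(S) ⊇ FIRST(b) = {b}; new: +{b}
  S→a A: FOLLOW(A) ⊇ FOLLOW(S) ⊇ {$,b}; new: +{$,b}
  S→a B: FOLLOW(B) ⊇ FOLLOW(S) ⊇ {$,b}; new: +{$,b}
  FOLLOW[S]={$,b}  FOLLOW[A]={$,b}  FOLLOW[B]={$,b}
iter 2: (stable)
  FOLLOW[S]={$,b}  FOLLOW[A]={$,b}  FOLLOW[B]={$,b}

FOLLOW(S) = ["$", "b"]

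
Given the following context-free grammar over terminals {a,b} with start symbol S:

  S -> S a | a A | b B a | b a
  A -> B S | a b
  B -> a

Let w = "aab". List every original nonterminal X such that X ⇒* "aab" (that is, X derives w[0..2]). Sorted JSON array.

CNF form of G:
  S -> S T0 | T0 A | T1 T0 | T1 X2
  A -> B S | T0 T1
  B -> a
  T0 -> a
  T1 -> b
  X2 -> B T0

Fill CYK table bottom-up — only the sub-triangle for w[0..2]:
  T[0,0] 'a' = {B,T0}  orig:{B}
  T[1,1] 'a' = {B,T0}  orig:{B}
  T[2,2] 'b' = {T1}  orig:{}
  T[0,1] 'aa' = {X2}  orig:{}
  T[1,2] 'ab' = {A}
  T[0,2] 'aab' = {S}

Original NTs in T[0,2] deriving "aab": ["S"]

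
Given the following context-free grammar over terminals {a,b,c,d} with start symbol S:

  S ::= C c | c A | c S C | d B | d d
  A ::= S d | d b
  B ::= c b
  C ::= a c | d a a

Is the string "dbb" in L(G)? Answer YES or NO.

CNF form of G:
  S -> C T2 | T0 B | T0 T0 | T2 A | T2 X5
  A -> S T0 | T0 T1
  B -> T2 T1
  C -> T0 X4 | T3 T2
  T0 -> d
  T1 -> b
  T2 -> c
  T3 -> a
  X4 -> T3 T3
  X5 -> S C

CYK table (by increasing span):
  cell(0,0) d: {T0}  orig:{}
  cell(1,1) b: {T1}  orig:{}
  cell(2,2) b: {T1}  orig:{}
  cell(0,1) db: {A}
  cell(1,2) bb: ∅
  cell(0,2) dbb: ∅

S ∉ T[0,2] ⇒ NO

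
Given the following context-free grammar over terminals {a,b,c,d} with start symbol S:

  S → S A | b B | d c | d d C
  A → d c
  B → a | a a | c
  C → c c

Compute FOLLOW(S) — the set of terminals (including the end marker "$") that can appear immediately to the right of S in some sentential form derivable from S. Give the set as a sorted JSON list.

FIRST sets, iterate to fixpoint:
iter 1:
  A via A→d c: +{d}
  B via B→a: +{a}
  B via B→c: +{c}
  C via C→c c: +{c}
  S via S→b B: +{b}
  S via S→d c: +{d}
  FIRST[S]={b,d}  FIRST[A]={d}  FIRST[B]={a,c}  FIRST[C]={c}
iter 2: (stable)
  FIRST[S]={b,d}  FIRST[A]={d}  FIRST[B]={a,c}  FIRST[C]={c}

FOLLOW sets:
initialize: $ ∈ FOLLOW(S)
iter 1:
  S→S A: FOLLOW(S) ⊇ FIRST(A) = {d}; new: +{d}
  S→S A: FOLLOW(A) ⊇ FOLLOW(S) ⊇ {$,d}; new: +{$,d}
  S→b B: FOLLOW(B) ⊇ FOLLOW(S) ⊇ {$,d}; new: +{$,d}
  S→d d C: FOLLOW(C) ⊇ FOLLOW(S) ⊇ {$,d}; new: +{$,d}
  FOLLOW(S)={$,d}  FOLLOW(A)={$,d}  FOLLOW(B)={$,d}  FOLLOW(C)={$,d}
iter 2: (no change)
  FOLLOW(S)={$,d}  FOLLOW(A)={$,d}  FOLLOW(B)={$,d}  FOLLOW(C)={$,d}

FOLLOW(S) = ["$", "d"]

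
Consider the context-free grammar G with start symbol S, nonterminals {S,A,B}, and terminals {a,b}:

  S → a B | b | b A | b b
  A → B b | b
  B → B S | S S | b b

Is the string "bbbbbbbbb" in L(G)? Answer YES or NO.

CNF form of G:
  S -> T0 A | T0 T0 | T1 B | b
  A -> B T0 | b
  B -> B S | S S | T0 T0
  T0 -> b
  T1 -> a

CYK table (by increasing span):
  [0..0]={A,S,T0}  "b"  orig:{A,S}
  [1..1]={A,S,T0}  "b"  orig:{A,S}
  [2..2]={A,S,T0}  "b"  orig:{A,S}
  [3..3]={A,S,T0}  "b"  orig:{A,S}
  [4..4]={A,S,T0}  "b"  orig:{A,S}
  [5..5]={A,S,T0}  "b"  orig:{A,S}
  [6..6]={A,S,T0}  "b"  orig:{A,S}
  [7..7]={A,S,T0}  "b"  orig:{A,S}
  [8..8]={A,S,T0}  "b"  orig:{A,S}
  [0..1]={B,S}  "bb"
  [1..2]={B,S}  "bb"
  [2..3]={B,S}  "bb"
  [3..4]={B,S}  "bb"
  [4..5]={B,S}  "bb"
  [5..6]={B,S}  "bb"
  [6..7]={B,S}  "bb"
  [7..8]={B,S}  "bb"
  [0..2]={A,B}  "bbb"
  [1..3]={A,B}  "bbb"
  [2..4]={A,B}  "bbb"
  [3..5]={A,B}  "bbb"
  [4..6]={A,B}  "bbb"
  [5..7]={A,B}  "bbb"
  [6..8]={A,B}  "bbb"
  [0..3]={A,B,S}  "bbbb"
  [1..4]={A,B,S}  "bbbb"
  [2..5]={A,B,S}  "bbbb"
  [3..6]={A,B,S}  "bbbb"
  [4..7]={A,B,S}  "bbbb"
  [5..8]={A,B,S}  "bbbb"
  [0..4]={A,B,S}  "bbbbb"
  [1..5]={A,B,S}  "bbbbb"
  [2..6]={A,B,S}  "bbbbb"
  [3..7]={A,B,S}  "bbbbb"
  [4..8]={A,B,S}  "bbbbb"
  [0..5]={A,B,S}  "bbbbbb"
  [1..6]={A,B,S}  "bbbbbb"
  [2..7]={A,B,S}  "bbbbbb"
  [3..8]={A,B,S}  "bbbbbb"
  [0..6]={A,B,S}  "bbbbbbb"
  [1..7]={A,B,S}  "bbbbbbb"
  [2..8]={A,B,S}  "bbbbbbb"
  [0..7]={A,B,S}  "bbbbbbbb"
  [1..8]={A,B,S}  "bbbbbbbb"
  [0..8]={A,B,S}  "bbbbbbbbb"

S ∈ T[0,8] ⇒ YES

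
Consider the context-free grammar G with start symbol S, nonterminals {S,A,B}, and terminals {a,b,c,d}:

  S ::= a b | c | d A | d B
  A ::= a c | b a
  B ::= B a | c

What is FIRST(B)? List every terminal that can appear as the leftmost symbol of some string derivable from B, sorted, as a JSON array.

Compute FIRST by fixpoint:
[1]
  A via A→a c: +{a}
  A via A→b a: +{b}
  B via B→c: +{c}
  S via S→a b: +{a}
  S via S→c: +{c}
  S via S→d A: +{d}
  S: {a,c,d}  A: {a,b}  B: {c}
[2] (stable)
  S: {a,c,d}  A: {a,b}  B: {c}

FIRST(B) = ["c"]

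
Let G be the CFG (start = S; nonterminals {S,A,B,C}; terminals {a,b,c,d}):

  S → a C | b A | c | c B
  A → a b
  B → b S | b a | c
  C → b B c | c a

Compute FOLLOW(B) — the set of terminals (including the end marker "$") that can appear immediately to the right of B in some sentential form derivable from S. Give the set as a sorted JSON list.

FIRST sets, iterate to fixpoint:
[1]
  A via A→a b: +{a}
  B via B→b S: +{b}
  B via B→c: +{c}
  C via C→b B c: +{b}
  C via C→c a: +{c}
  S via S→a C: +{a}
  S via S→b A: +{b}
  S via S→c: +{c}
  S: {a,b,c}  A: {a}  B: {b,c}  C: {b,c}
[2] (no change)
  S: {a,b,c}  A: {a}  B: {b,c}  C: {b,c}

Compute FOLLOW by fixpoint:
FOLLOW(S) := {$}
pass 1:
  C→b B c: FOLLOW(B) ⊇ FIRST(c) = {c}; new: +{c}
  S→a C: FOLLOW(C) ⊇ FOLLOW(S) ⊇ {$}; new: +{$}
  S→b A: FOLLOW(A) ⊇ FOLLOW(S) ⊇ {$}; new: +{$}
  S→c B: FOLLOW(B) ⊇ FOLLOW(S) ⊇ {$}; new: +{$}
  S: {$}  A: {$}  B: {$,c}  C: {$}
pass 2:
  B→b S: FOLLOW(S) ⊇ FOLLOW(B) ⊇ {$,c}; new: +{c}
  S→a C: FOLLOW(C) ⊇ FOLLOW(S) ⊇ {$,c}; new: +{c}
  S→b A: FOLLOW(A) ⊇ FOLLOW(S) ⊇ {$,c}; new: +{c}
  S: {$,c}  A: {$,c}  B: {$,c}  C: {$,c}
pass 3: (no change)
  S: {$,c}  A: {$,c}  B: {$,c}  C: {$,c}

FOLLOW(B) = ["$", "c"]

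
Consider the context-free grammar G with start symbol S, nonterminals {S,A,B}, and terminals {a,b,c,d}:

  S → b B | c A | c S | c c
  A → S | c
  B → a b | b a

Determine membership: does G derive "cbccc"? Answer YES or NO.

CNF form of G:
  S -> T0 B | T1 A | T1 S | T1 T1
  A -> T0 B | T1 A | T1 S | T1 T1 | c
  B -> T0 T2 | T2 T0
  T0 -> b
  T1 -> c
  T2 -> a

CYK table (by increasing span):
  cell(0,0) c: {A,T1}  orig:{A}
  cell(1,1) b: {T0}  orig:{}
  cell(2,2) c: {A,T1}  orig:{A}
  cell(3,3) c: {A,T1}  orig:{A}
  cell(4,4) c: {A,T1}  orig:{A}
  cell(0,1) cb: ∅
  cell(1,2) bc: ∅
  cell(2,3) cc: {A,S}
  cell(3,4) cc: {A,S}
  cell(0,2) cbc: ∅
  cell(1,3) bcc: ∅
  cell(2,4) ccc: {A,S}
  cell(0,3) cbcc: ∅
  cell(1,4) bccc: ∅
  cell(0,4) cbccc: ∅

S ∉ T[0,4] ⇒ NO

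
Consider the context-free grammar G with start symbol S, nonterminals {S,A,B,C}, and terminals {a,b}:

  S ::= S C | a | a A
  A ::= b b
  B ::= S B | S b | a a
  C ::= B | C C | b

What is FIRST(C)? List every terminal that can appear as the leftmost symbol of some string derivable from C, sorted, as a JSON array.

FIRST iteration:
[1]
  A via A→b b: +{b}
  B via B→a a: +{a}
  C via C→B: +{a}
  C via C→b: +{b}
  S via S→a: +{a}
  S: {a}  A: {b}  B: {a}  C: {a,b}
[2] (stable)
  S: {a}  A: {b}  B: {a}  C: {a,b}

FIRST(C) = ["a", "b"]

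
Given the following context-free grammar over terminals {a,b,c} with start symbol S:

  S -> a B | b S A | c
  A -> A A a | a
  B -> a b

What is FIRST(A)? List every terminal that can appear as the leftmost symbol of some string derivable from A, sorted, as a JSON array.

Compute FIRST by fixpoint:
iter 1:
  A via A→a: +{a}
  B via B→a b: +{a}
  S via S→a B: +{a}
  S via S→b S A: +{b}
  S via S→c: +{c}
  FIRST[S]={a,b,c}  FIRST[A]={a}  FIRST[B]={a}
iter 2: (stable)
  FIRST[S]={a,b,c}  FIRST[A]={a}  FIRST[B]={a}

FIRST(A) = ["a"]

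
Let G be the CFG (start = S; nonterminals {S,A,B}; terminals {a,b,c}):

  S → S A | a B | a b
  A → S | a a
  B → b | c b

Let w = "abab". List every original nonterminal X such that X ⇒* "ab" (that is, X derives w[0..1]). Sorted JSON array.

Convert to CNF:
  S -> S A | T0 B | T0 T1
  A -> S A | T0 B | T0 T0 | T0 T1
  B -> T2 T1 | b
  T0 -> a
  T1 -> b
  T2 -> c

CYK fill, restricted to cells inside w[0..1]:
  cell(0,0) a: {T0}  orig:{}
  cell(1,1) b: {B,T1}  orig:{B}
  cell(0,1) ab: {A,S}

Original NTs in T[0,1] deriving "ab": ["A", "S"]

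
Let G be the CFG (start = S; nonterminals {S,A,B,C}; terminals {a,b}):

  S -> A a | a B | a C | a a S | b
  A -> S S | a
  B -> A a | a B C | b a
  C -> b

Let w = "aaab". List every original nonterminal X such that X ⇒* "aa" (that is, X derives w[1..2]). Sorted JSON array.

Convert to CNF:
  S -> A T0 | T0 B | T0 C | T0 X3 | b
  A -> S S | a
  B -> A T0 | T0 X2 | T1 T0
  C -> b
  T0 -> a
  T1 -> b
  X2 -> B C
  X3 -> T0 S

CYK table (by increasing span) — only the sub-triangle for w[1..2]:
  [1..1]={A,T0}  "a"  orig:{A}
  [2..2]={A,T0}  "a"  orig:{A}
  [1..2]={B,S}  "aa"

Original NTs in T[1,2] deriving "aa": ["B", "S"]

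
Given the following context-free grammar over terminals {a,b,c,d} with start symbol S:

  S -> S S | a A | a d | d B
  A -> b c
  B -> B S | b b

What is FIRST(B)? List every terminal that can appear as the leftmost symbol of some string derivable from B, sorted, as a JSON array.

Compute FIRST by fixpoint:
[1]
  A via A→b c: +{b}
  B via B→b b: +{b}
  S via S→a A: +{a}
  S via S→d B: +{d}
  FIRST[S]={a,d}  FIRST[A]={b}  FIRST[B]={b}
[2] (stable)
  FIRST[S]={a,d}  FIRST[A]={b}  FIRST[B]={b}

FIRST(B) = ["b"]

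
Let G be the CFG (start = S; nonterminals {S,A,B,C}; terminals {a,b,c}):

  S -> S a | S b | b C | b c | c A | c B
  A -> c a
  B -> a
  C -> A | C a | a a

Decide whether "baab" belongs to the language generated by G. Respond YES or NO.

CNF form of G:
  S -> S T1 | S T2 | T0 A | T0 B | T2 C | T2 T0
  A -> T0 T1
  B -> a
  C -> C T1 | T0 T1 | T1 T1
  T0 -> c
  T1 -> a
  T2 -> b

Fill CYK table bottom-up:
  cell(0,0) b: {T2}  orig:{}
  cell(1,1) a: {B,T1}  orig:{B}
  cell(2,2) a: {B,T1}  orig:{B}
  cell(3,3) b: {T2}  orig:{}
  cell(0,1) ba: ∅
  cell(1,2) aa: {C}
  cell(2,3) ab: ∅
  cell(0,2) baa: {S}
  cell(1,3) aab: ∅
  cell(0,3) baab: {S}

S ∈ T[0,3] ⇒ YES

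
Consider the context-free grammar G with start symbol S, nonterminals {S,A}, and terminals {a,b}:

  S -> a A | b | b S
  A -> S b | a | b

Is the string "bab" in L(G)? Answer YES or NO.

Convert to CNF:
  S -> T0 S | T1 A | b
  A -> S T0 | a | b
  T0 -> b
  T1 -> a

CYK table (by increasing span):
  [0..0]={A,S,T0}  "b"  orig:{A,S}
  [1..1]={A,T1}  "a"  orig:{A}
  [2..2]={A,S,T0}  "b"  orig:{A,S}
  [0..1]=∅  "ba"
  [1..2]={S}  "ab"
  [0..2]={S}  "bab"

S ∈ T[0,2] ⇒ YES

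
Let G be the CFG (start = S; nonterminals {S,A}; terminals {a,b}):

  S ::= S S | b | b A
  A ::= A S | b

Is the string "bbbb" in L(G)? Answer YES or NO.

Convert to CNF:
  S -> S S | T0 A | b
  A -> A S | b
  T0 -> b

CYK fill:
  cell(0,0) b: {A,S,T0}  orig:{A,S}
  cell(1,1) b: {A,S,T0}  orig:{A,S}
  cell(2,2) b: {A,S,T0}  orig:{A,S}
  cell(3,3) b: {A,S,T0}  orig:{A,S}
  cell(0,1) bb: {A,S}
  cell(1,2) bb: {A,S}
  cell(2,3) bb: {A,S}
  cell(0,2) bbb: {A,S}
  cell(1,3) bbb: {A,S}
  cell(0,3) bbbb: {A,S}

S ∈ T[0,3] ⇒ YES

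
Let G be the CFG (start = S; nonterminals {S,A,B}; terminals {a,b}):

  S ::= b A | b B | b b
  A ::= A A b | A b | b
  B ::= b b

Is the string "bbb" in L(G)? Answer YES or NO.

CNF form of G:
  S -> T0 A | T0 B | T0 T0
  A -> A T0 | A X1 | b
  B -> T0 T0
  T0 -> b
  X1 -> A T0

CYK fill:
  T[0,0] 'b' = {A,T0}  orig:{A}
  T[1,1] 'b' = {A,T0}  orig:{A}
  T[2,2] 'b' = {A,T0}  orig:{A}
  T[0,1] 'bb' = {A,B,S,X1}  orig:{A,B,S}
  T[1,2] 'bb' = {A,B,S,X1}  orig:{A,B,S}
  T[0,2] 'bbb' = {A,S,X1}  orig:{A,S}

S ∈ T[0,2] ⇒ YES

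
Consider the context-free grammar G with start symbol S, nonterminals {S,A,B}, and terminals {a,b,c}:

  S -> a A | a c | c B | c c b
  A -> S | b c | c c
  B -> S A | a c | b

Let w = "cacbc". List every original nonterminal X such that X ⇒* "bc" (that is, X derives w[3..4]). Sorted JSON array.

CNF form of G:
  S -> T0 A | T0 T1 | T1 B | T1 X4
  A -> T0 A | T0 T1 | T1 B | T1 T1 | T1 X3 | T2 T1
  B -> S A | T0 T1 | b
  T0 -> a
  T1 -> c
  T2 -> b
  X3 -> T1 T2
  X4 -> T1 T2

Fill CYK table bottom-up — only the sub-triangle for w[3..4]:
  [3..3]={B,T2}  "b"  orig:{B}
  [4..4]={T1}  "c"  orig:{}
  [3..4]={A}  "bc"

Original NTs in T[3,4] deriving "bc": ["A"]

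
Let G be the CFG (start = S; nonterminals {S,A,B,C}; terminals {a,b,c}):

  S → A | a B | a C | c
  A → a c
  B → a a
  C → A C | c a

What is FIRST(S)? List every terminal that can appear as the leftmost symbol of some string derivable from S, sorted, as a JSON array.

FIRST sets, iterate to fixpoint:
iter 1:
  A via A→a c: +{a}
  B via B→a a: +{a}
  C via C→A C: +{a}
  C via C→c a: +{c}
  S via S→A: +{a}
  S via S→c: +{c}
  S: {a,c}  A: {a}  B: {a}  C: {a,c}
iter 2: — fixpoint
  S: {a,c}  A: {a}  B: {a}  C: {a,c}

FIRST(S) = ["a", "c"]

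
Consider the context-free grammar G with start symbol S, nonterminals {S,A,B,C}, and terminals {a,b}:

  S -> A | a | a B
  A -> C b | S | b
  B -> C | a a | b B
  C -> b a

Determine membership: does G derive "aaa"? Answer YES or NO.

Convert to CNF:
  S -> C T0 | T1 B | a | b
  A -> C T0 | T1 B | a | b
  B -> T0 B | T0 T1 | T1 T1
  C -> T0 T1
  T0 -> b
  T1 -> a

CYK fill:
  [0..0]={A,S,T1}  "a"  orig:{A,S}
  [1..1]={A,S,T1}  "a"  orig:{A,S}
  [2..2]={A,S,T1}  "a"  orig:{A,S}
  [0..1]={B}  "aa"
  [1..2]={B}  "aa"
  [0..2]={A,S}  "aaa"

S ∈ T[0,2] ⇒ YES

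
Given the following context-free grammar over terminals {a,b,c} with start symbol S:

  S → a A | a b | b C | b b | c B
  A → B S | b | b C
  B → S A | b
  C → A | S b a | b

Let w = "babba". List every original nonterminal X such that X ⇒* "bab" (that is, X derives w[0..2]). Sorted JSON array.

CNF form of G:
  S -> T0 C | T0 T0 | T1 A | T1 T0 | T2 B
  A -> B S | T0 C | b
  B -> S A | b
  C -> B S | S X3 | T0 C | b
  T0 -> b
  T1 -> a
  T2 -> c
  X3 -> T0 T1

Fill CYK table bottom-up, restricted to cells inside w[0..2]:
  T[0,0] 'b' = {A,B,C,T0}  orig:{A,B,C}
  T[1,1] 'a' = {T1}  orig:{}
  T[2,2] 'b' = {A,B,C,T0}  orig:{A,B,C}
  T[0,1] 'ba' = {X3}  orig:{}
  T[1,2] 'ab' = {S}
  T[0,2] 'bab' = {A,C}

Original NTs in T[0,2] deriving "bab": ["A", "C"]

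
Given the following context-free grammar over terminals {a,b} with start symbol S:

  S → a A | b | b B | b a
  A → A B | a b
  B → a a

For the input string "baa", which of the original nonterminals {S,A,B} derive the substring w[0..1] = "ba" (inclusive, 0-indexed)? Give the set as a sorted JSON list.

Convert to CNF:
  S -> T0 A | T1 B | T1 T0 | b
  A -> A B | T0 T1
  B -> T0 T0
  T0 -> a
  T1 -> b

Fill CYK table bottom-up (cells [i..j] with 0 ≤ i ≤ j ≤ 1 only):
  [0..0]={S,T1}  "b"  orig:{S}
  [1..1]={T0}  "a"  orig:{}
  [0..1]={S}  "ba"

Original NTs in T[0,1] deriving "ba": ["S"]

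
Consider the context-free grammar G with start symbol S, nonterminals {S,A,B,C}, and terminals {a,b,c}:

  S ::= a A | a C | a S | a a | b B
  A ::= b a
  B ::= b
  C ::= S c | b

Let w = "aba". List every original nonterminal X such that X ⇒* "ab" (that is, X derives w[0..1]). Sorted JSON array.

Convert to CNF:
  S -> T0 B | T1 A | T1 C | T1 S | T1 T1
  A -> T0 T1
  B -> b
  C -> S T2 | b
  T0 -> b
  T1 -> a
  T2 -> c

CYK table (by increasing span) — only the sub-triangle for w[0..1]:
  T[0,0] 'a' = {T1}  orig:{}
  T[1,1] 'b' = {B,C,T0}  orig:{B,C}
  T[0,1] 'ab' = {S}

Original NTs in T[0,1] deriving "ab": ["S"]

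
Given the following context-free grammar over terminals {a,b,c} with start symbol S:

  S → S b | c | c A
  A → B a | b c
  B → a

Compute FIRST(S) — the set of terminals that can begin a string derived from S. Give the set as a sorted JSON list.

Compute FIRST by fixpoint:
iter 1:
  A via A→b c: +{b}
  B via B→a: +{a}
  S via S→c: +{c}
  FIRST(S)={c}  FIRST(A)={b}  FIRST(B)={a}
iter 2:
  A via A→B a: +{a}
  FIRST(S)={c}  FIRST(A)={a,b}  FIRST(B)={a}
iter 3: done
  FIRST(S)={c}  FIRST(A)={a,b}  FIRST(B)={a}

FIRST(S) = ["c"]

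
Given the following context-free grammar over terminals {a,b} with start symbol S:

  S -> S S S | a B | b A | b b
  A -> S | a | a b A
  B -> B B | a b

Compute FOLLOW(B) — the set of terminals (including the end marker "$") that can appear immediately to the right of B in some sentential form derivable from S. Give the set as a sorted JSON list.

FIRST sets, iterate to fixpoint:
iter 1:
  A via A→a: +{a}
  B via B→a b: +{a}
  S via S→a B: +{a}
  S via S→b A: +{b}
  S: {a,b}  A: {a}  B: {a}
iter 2:
  A via A→S: +{b}
  S: {a,b}  A: {a,b}  B: {a}
iter 3: done
  S: {a,b}  A: {a,b}  B: {a}

Compute FOLLOW by fixpoint:
FOLLOW(S) := {$}
round 1:
  B→B B: FOLLOW(B) ⊇ FIRST(B) = {a}; new: +{a}
  S→S S S: FOLLOW(S) ⊇ FIRST(S) = {a,b}; new: +{a,b}
  S→a B: FOLLOW(B) ⊇ FOLLOW(S) ⊇ {$,a,b}; new: +{$,b}
  S→b A: FOLLOW(A) ⊇ FOLLOW(S) ⊇ {$,a,b}; new: +{$,a,b}
  S: {$,a,b}  A: {$,a,b}  B: {$,a,b}
round 2: done
  S: {$,a,b}  A: {$,a,b}  B: {$,a,b}

FOLLOW(B) = ["$", "a", "b"]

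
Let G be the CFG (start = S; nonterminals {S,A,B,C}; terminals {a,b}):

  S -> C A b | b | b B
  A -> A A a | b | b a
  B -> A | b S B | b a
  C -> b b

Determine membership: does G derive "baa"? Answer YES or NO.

CNF form of G:
  S -> C X5 | T1 B | b
  A -> A X2 | T1 T0 | b
  B -> A X3 | T1 T0 | T1 X4 | b
  C -> T1 T1
  T0 -> a
  T1 -> b
  X2 -> A T0
  X3 -> A T0
  X4 -> S B
  X5 -> A T1

CYK table (by increasing span):
  T[0,0] 'b' = {A,B,S,T1}  orig:{A,B,S}
  T[1,1] 'a' = {T0}  orig:{}
  T[2,2] 'a' = {T0}  orig:{}
  T[0,1] 'ba' = {A,B,X2,X3}  orig:{A,B}
  T[1,2] 'aa' = ∅
  T[0,2] 'baa' = {X2,X3}  orig:{}

S ∉ T[0,2] ⇒ NO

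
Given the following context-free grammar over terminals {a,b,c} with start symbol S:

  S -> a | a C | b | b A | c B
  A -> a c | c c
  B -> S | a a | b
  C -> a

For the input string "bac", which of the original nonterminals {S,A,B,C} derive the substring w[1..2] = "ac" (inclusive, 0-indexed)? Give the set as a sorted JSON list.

Convert to CNF:
  S -> T0 C | T1 B | T2 A | a | b
  A -> T0 T1 | T1 T1
  B -> T0 C | T0 T0 | T1 B | T2 A | a | b
  C -> a
  T0 -> a
  T1 -> c
  T2 -> b

CYK fill, restricted to cells inside w[1..2]:
  T[1,1] 'a' = {B,C,S,T0}  orig:{B,C,S}
  T[2,2] 'c' = {T1}  orig:{}
  T[1,2] 'ac' = {A}

Original NTs in T[1,2] deriving "ac": ["A"]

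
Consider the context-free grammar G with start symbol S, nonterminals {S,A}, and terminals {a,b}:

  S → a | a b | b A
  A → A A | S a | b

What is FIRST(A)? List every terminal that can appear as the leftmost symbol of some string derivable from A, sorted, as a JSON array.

Compute FIRST by fixpoint:
pass 1:
  A via A→b: +{b}
  S via S→a: +{a}
  S via S→b A: +{b}
  FIRST(S)={a,b}  FIRST(A)={b}
pass 2:
  A via A→S a: +{a}
  FIRST(S)={a,b}  FIRST(A)={a,b}
pass 3: done
  FIRST(S)={a,b}  FIRST(A)={a,b}

FIRST(A) = ["a", "b"]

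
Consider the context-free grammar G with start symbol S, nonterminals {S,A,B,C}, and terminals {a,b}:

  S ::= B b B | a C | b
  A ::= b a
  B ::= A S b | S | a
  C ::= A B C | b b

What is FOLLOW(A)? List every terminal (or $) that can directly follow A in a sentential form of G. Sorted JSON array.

Compute FIRST by fixpoint:
round 1:
  A via A→b a: +{b}
  B via B→A S b: +{b}
  B via B→a: +{a}
  C via C→A B C: +{b}
  S via S→B b B: +{a,b}
  FIRST[S]={a,b}  FIRST[A]={b}  FIRST[B]={a,b}  FIRST[C]={b}
round 2: (no change)
  FIRST[S]={a,b}  FIRST[A]={b}  FIRST[B]={a,b}  FIRST[C]={b}

FOLLOW sets:
FOLLOW(S) := {$}
[1]
  B→A S b: FOLLOW(A) ⊇ FIRST(S) = {a,b}; new: +{a,b}
  B→A S b: FOLLOW(S) ⊇ FIRST(b) = {b}; new: +{b}
  C→A B C: FOLLOW(B) ⊇ FIRST(C) = {b}; new: +{b}
  S→B b B: FOLLOW(B) ⊇ FOLLOW(S) ⊇ {$,b}; new: +{$}
  S→a C: FOLLOW(C) ⊇ FOLLOW(S) ⊇ {$,b}; new: +{$,b}
  FOLLOW(S)={$,b}  FOLLOW(A)={a,b}  FOLLOW(B)={$,b}  FOLLOW(C)={$,b}
[2] (no change)
  FOLLOW(S)={$,b}  FOLLOW(A)={a,b}  FOLLOW(B)={$,b}  FOLLOW(C)={$,b}

FOLLOW(A) = ["a", "b"]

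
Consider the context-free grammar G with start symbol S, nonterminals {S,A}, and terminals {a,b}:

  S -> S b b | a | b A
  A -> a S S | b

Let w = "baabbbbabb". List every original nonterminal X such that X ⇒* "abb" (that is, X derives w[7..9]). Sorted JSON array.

CNF form of G:
  S -> S X3 | T1 A | a
  A -> T0 X2 | b
  T0 -> a
  T1 -> b
  X2 -> S S
  X3 -> T1 T1

Fill CYK table bottom-up, restricted to cells inside w[7..9]:
  T[7,7] 'a' = {S,T0}  orig:{S}
  T[8,8] 'b' = {A,T1}  orig:{A}
  T[9,9] 'b' = {A,T1}  orig:{A}
  T[7,8] 'ab' = ∅
  T[8,9] 'bb' = {S,X3}  orig:{S}
  T[7,9] 'abb' = {S,X2}  orig:{S}

Original NTs in T[7,9] deriving "abb": ["S"]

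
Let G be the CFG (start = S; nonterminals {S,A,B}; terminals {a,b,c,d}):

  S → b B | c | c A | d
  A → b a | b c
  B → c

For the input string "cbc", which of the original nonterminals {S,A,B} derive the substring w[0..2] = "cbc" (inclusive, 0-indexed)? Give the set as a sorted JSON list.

Convert to CNF:
  S -> T0 B | T2 A | c | d
  A -> T0 T1 | T0 T2
  B -> c
  T0 -> b
  T1 -> a
  T2 -> c

Fill CYK table bottom-up (cells [i..j] with 0 ≤ i ≤ j ≤ 2 only):
  cell(0,0) c: {B,S,T2}  orig:{B,S}
  cell(1,1) b: {T0}  orig:{}
  cell(2,2) c: {B,S,T2}  orig:{B,S}
  cell(0,1) cb: ∅
  cell(1,2) bc: {A,S}
  cell(0,2) cbc: {S}

Original NTs in T[0,2] deriving "cbc": ["S"]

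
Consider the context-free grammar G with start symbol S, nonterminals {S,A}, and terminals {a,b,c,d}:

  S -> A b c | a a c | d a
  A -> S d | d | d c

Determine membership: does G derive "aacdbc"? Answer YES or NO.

CNF form of G:
  S -> A X4 | T0 T3 | T3 X5
  A -> S T0 | T0 T1 | d
  T0 -> d
  T1 -> c
  T2 -> b
  T3 -> a
  X4 -> T2 T1
  X5 -> T3 T1

CYK table (by increasing span):
  [0..0]={T3}  "a"  orig:{}
  [1..1]={T3}  "a"  orig:{}
  [2..2]={T1}  "c"  orig:{}
  [3..3]={A,T0}  "d"  orig:{A}
  [4..4]={T2}  "b"  orig:{}
  [5..5]={T1}  "c"  orig:{}
  [0..1]=∅  "aa"
  [1..2]={X5}  "ac"  orig:{}
  [2..3]=∅  "cd"
  [3..4]=∅  "db"
  [4..5]={X4}  "bc"  orig:{}
  [0..2]={S}  "aac"
  [1..3]=∅  "acd"
  [2..4]=∅  "cdb"
  [3..5]={S}  "dbc"
  [0..3]={A}  "aacd"
  [1..4]=∅  "acdb"
  [2..5]=∅  "cdbc"
  [0..4]=∅  "aacdb"
  [1..5]=∅  "acdbc"
  [0..5]={S}  "aacdbc"

S ∈ T[0,5] ⇒ YES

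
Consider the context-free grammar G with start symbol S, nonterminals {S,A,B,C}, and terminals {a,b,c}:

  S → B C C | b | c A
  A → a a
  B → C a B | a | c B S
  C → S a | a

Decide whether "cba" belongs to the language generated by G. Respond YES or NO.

CNF form of G:
  S -> B X4 | T1 A | b
  A -> T0 T0
  B -> C X2 | T1 X3 | a
  C -> S T0 | a
  T0 -> a
  T1 -> c
  X2 -> T0 B
  X3 -> B S
  X4 -> C C

Fill CYK table bottom-up:
  [0..0]={T1}  "c"  orig:{}
  [1..1]={S}  "b"
  [2..2]={B,C,T0}  "a"  orig:{B,C}
  [0..1]=∅  "cb"
  [1..2]={C}  "ba"
  [0..2]=∅  "cba"

S ∉ T[0,2] ⇒ NO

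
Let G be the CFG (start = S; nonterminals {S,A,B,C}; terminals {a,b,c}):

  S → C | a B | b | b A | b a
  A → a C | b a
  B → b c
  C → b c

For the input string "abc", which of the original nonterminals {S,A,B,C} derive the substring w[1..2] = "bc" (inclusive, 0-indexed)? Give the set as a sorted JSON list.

CNF form of G:
  S -> T0 B | T1 A | T1 T0 | T1 T2 | b
  A -> T0 C | T1 T0
  B -> T1 T2
  C -> T1 T2
  T0 -> a
  T1 -> b
  T2 -> c

Fill CYK table bottom-up, restricted to cells inside w[1..2]:
  [1..1]={S,T1}  "b"  orig:{S}
  [2..2]={T2}  "c"  orig:{}
  [1..2]={B,C,S}  "bc"

Original NTs in T[1,2] deriving "bc": ["B", "C", "S"]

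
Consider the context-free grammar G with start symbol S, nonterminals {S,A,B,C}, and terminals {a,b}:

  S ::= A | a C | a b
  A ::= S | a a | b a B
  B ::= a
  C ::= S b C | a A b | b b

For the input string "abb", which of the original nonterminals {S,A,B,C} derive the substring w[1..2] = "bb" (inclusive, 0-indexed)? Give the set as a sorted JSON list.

CNF form of G:
  S -> T0 C | T0 T0 | T0 T1 | T1 X5
  A -> T0 C | T0 T0 | T0 T1 | T1 X2
  B -> a
  C -> S X3 | T0 X4 | T1 T1
  T0 -> a
  T1 -> b
  X2 -> T0 B
  X3 -> T1 C
  X4 -> A T1
  X5 -> T0 B

Fill CYK table bottom-up — only the sub-triangle for w[1..2]:
  cell(1,1) b: {T1}  orig:{}
  cell(2,2) b: {T1}  orig:{}
  cell(1,2) bb: {C}

Original NTs in T[1,2] deriving "bb": ["C"]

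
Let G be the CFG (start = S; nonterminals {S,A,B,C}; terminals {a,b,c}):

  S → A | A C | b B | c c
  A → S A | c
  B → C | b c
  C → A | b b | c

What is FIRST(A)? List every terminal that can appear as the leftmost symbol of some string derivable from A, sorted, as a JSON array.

Compute FIRST by fixpoint:
round 1:
  A via A→c: +{c}
  B via B→b c: +{b}
  C via C→A: +{c}
  C via C→b b: +{b}
  S via S→A: +{c}
  S via S→b B: +{b}
  S: {b,c}  A: {c}  B: {b}  C: {b,c}
round 2:
  A via A→S A: +{b}
  B via B→C: +{c}
  S: {b,c}  A: {b,c}  B: {b,c}  C: {b,c}
round 3: done
  S: {b,c}  A: {b,c}  B: {b,c}  C: {b,c}

FIRST(A) = ["b", "c"]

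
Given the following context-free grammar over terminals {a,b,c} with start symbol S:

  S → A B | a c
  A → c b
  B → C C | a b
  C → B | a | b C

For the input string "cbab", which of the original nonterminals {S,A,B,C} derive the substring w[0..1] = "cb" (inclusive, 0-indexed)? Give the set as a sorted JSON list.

CNF form of G:
  S -> A B | T2 T0
  A -> T0 T1
  B -> C C | T2 T1
  C -> C C | T1 C | T2 T1 | a
  T0 -> c
  T1 -> b
  T2 -> a

CYK fill, restricted to cells inside w[0..1]:
  [0..0]={T0}  "c"  orig:{}
  [1..1]={T1}  "b"  orig:{}
  [0..1]={A}  "cb"

Original NTs in T[0,1] deriving "cb": ["A"]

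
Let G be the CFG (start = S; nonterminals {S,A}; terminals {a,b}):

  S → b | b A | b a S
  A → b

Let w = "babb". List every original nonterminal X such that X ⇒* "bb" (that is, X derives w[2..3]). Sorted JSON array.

Convert to CNF:
  S -> T0 A | T0 X2 | b
  A -> b
  T0 -> b
  T1 -> a
  X2 -> T1 S

Fill CYK table bottom-up (cells [i..j] with 2 ≤ i ≤ j ≤ 3 only):
  [2..2]={A,S,T0}  "b"  orig:{A,S}
  [3..3]={A,S,T0}  "b"  orig:{A,S}
  [2..3]={S}  "bb"

Original NTs in T[2,3] deriving "bb": ["S"]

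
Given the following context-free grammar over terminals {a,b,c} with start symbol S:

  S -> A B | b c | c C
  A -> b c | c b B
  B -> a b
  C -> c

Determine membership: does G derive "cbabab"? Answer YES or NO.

CNF form of G:
  S -> A B | T0 T1 | T1 C
  A -> T0 T1 | T1 X3
  B -> T2 T0
  C -> c
  T0 -> b
  T1 -> c
  T2 -> a
  X3 -> T0 B

CYK fill:
  T[0,0] 'c' = {C,T1}  orig:{C}
  T[1,1] 'b' = {T0}  orig:{}
  T[2,2] 'a' = {T2}  orig:{}
  T[3,3] 'b' = {T0}  orig:{}
  T[4,4] 'a' = {T2}  orig:{}
  T[5,5] 'b' = {T0}  orig:{}
  T[0,1] 'cb' = ∅
  T[1,2] 'ba' = ∅
  T[2,3] 'ab' = {B}
  T[3,4] 'ba' = ∅
  T[4,5] 'ab' = {B}
  T[0,2] 'cba' = ∅
  T[1,3] 'bab' = {X3}  orig:{}
  T[2,4] 'aba' = ∅
  T[3,5] 'bab' = {X3}  orig:{}
  T[0,3] 'cbab' = {A}
  T[1,4] 'baba' = ∅
  T[2,5] 'abab' = ∅
  T[0,4] 'cbaba' = ∅
  T[1,5] 'babab' = ∅
  T[0,5] 'cbabab' = {S}

S ∈ T[0,5] ⇒ YES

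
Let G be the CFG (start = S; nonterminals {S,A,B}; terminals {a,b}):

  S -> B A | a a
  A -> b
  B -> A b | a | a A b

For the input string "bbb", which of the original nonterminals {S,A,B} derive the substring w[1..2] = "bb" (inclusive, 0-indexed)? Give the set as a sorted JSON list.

Convert to CNF:
  S -> B A | T1 T1
  A -> b
  B -> A T0 | T1 X2 | a
  T0 -> b
  T1 -> a
  X2 -> A T0

CYK fill (cells [i..j] with 1 ≤ i ≤ j ≤ 2 only):
  [1..1]={A,T0}  "b"  orig:{A}
  [2..2]={A,T0}  "b"  orig:{A}
  [1..2]={B,X2}  "bb"  orig:{B}

Original NTs in T[1,2] deriving "bb": ["B"]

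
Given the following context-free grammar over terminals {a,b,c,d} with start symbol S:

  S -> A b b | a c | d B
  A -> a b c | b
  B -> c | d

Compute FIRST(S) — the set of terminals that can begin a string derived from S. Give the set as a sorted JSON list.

Compute FIRST by fixpoint:
round 1:
  A via A→a b c: +{a}
  A via A→b: +{b}
  B via B→c: +{c}
  B via B→d: +{d}
  S via S→A b b: +{a,b}
  S via S→d B: +{d}
  FIRST(S)={a,b,d}  FIRST(A)={a,b}  FIRST(B)={c,d}
round 2: done
  FIRST(S)={a,b,d}  FIRST(A)={a,b}  FIRST(B)={c,d}

FIRST(S) = ["a", "b", "d"]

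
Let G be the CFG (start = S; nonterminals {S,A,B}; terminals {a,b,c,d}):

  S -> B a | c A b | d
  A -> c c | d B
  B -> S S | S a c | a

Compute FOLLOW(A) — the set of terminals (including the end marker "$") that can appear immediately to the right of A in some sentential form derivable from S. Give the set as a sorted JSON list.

FIRST sets, iterate to fixpoint:
pass 1:
  A via A→c c: +{c}
  A via A→d B: +{d}
  B via B→a: +{a}
  S via S→B a: +{a}
  S via S→c A b: +{c}
  S via S→d: +{d}
  S: {a,c,d}  A: {c,d}  B: {a}
pass 2:
  B via B→S S: +{c,d}
  S: {a,c,d}  A: {c,d}  B: {a,c,d}
pass 3: (no change)
  S: {a,c,d}  A: {c,d}  B: {a,c,d}

Compute FOLLOW by fixpoint:
initialize: $ ∈ FOLLOW(S)
round 1:
  B→S S: FOLLOW(S) ⊇ FIRST(S) = {a,c,d}; new: +{a,c,d}
  S→B a: FOLLOW(B) ⊇ FIRST(a) = {a}; new: +{a}
  S→c A b: FOLLOW(A) ⊇ FIRST(b) = {b}; new: +{b}
  FOLLOW(S)={$,a,c,d}  FOLLOW(A)={b}  FOLLOW(B)={a}
round 2:
  A→d B: FOLLOW(B) ⊇ FOLLOW(A) ⊇ {b}; new: +{b}
  B→S S: FOLLOW(S) ⊇ FOLLOW(B) ⊇ {a,b}; new: +{b}
  FOLLOW(S)={$,a,b,c,d}  FOLLOW(A)={b}  FOLLOW(B)={a,b}
round 3: (stable)
  FOLLOW(S)={$,a,b,c,d}  FOLLOW(A)={b}  FOLLOW(B)={a,b}

FOLLOW(A) = ["b"]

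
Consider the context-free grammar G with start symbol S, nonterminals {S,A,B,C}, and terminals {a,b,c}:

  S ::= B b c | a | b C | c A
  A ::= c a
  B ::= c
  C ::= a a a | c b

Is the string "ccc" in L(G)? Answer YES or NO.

CNF form of G:
  S -> B X4 | T0 A | T2 C | a
  A -> T0 T1
  B -> c
  C -> T0 T2 | T1 X3
  T0 -> c
  T1 -> a
  T2 -> b
  X3 -> T1 T1
  X4 -> T2 T0

Fill CYK table bottom-up:
  [0..0]={B,T0}  "c"  orig:{B}
  [1..1]={B,T0}  "c"  orig:{B}
  [2..2]={B,T0}  "c"  orig:{B}
  [0..1]=∅  "cc"
  [1..2]=∅  "cc"
  [0..2]=∅  "ccc"

S ∉ T[0,2] ⇒ NO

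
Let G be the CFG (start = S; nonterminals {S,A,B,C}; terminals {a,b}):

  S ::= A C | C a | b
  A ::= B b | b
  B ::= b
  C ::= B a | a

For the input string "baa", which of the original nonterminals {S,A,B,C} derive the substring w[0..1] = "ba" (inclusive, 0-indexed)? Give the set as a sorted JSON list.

CNF form of G:
  S -> A C | C T1 | b
  A -> B T0 | b
  B -> b
  C -> B T1 | a
  T0 -> b
  T1 -> a

CYK fill (cells [i..j] with 0 ≤ i ≤ j ≤ 1 only):
  cell(0,0) b: {A,B,S,T0}  orig:{A,B,S}
  cell(1,1) a: {C,T1}  orig:{C}
  cell(0,1) ba: {C,S}

Original NTs in T[0,1] deriving "ba": ["C", "S"]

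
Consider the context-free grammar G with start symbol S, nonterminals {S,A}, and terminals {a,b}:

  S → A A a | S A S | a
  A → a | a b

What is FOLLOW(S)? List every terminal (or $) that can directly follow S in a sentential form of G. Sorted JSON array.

FIRST sets, iterate to fixpoint:
pass 1:
  A via A→a: +{a}
  S via S→A A a: +{a}
  S: {a}  A: {a}
pass 2: (stable)
  S: {a}  A: {a}

FOLLOW sets:
FOLLOW(S) := {$}
[1]
  S→A A a: FOLLOW(A) ⊇ FIRST(A) = {a}; new: +{a}
  S→S A S: FOLLOW(S) ⊇ FIRST(A) = {a}; new: +{a}
  FOLLOW(S)={$,a}  FOLLOW(A)={a}
[2] (stable)
  FOLLOW(S)={$,a}  FOLLOW(A)={a}

FOLLOW(S) = ["$", "a"]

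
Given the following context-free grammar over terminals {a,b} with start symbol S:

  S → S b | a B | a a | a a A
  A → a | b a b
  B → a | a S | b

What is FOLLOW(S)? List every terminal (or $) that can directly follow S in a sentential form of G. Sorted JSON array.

FIRST iteration:
[1]
  A via A→a: +{a}
  A via A→b a b: +{b}
  B via B→a: +{a}
  B via B→b: +{b}
  S via S→a B: +{a}
  FIRST(S)={a}  FIRST(A)={a,b}  FIRST(B)={a,b}
[2] (no change)
  FIRST(S)={a}  FIRST(A)={a,b}  FIRST(B)={a,b}

FOLLOW iteration:
initialize: $ ∈ FOLLOW(S)
round 1:
  S→S b: FOLLOW(S) ⊇ FIRST(b) = {b}; new: +{b}
  S→a B: FOLLOW(B) ⊇ FOLLOW(S) ⊇ {$,b}; new: +{$,b}
  S→a a A: FOLLOW(A) ⊇ FOLLOW(S) ⊇ {$,b}; new: +{$,b}
  S: {$,b}  A: {$,b}  B: {$,b}
round 2: (no change)
  S: {$,b}  A: {$,b}  B: {$,b}

FOLLOW(S) = ["$", "b"]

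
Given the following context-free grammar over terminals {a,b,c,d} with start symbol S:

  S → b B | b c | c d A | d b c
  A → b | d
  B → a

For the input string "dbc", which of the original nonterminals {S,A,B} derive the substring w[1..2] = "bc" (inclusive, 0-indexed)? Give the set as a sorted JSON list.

CNF form of G:
  S -> T0 B | T0 T1 | T1 X3 | T2 X4
  A -> b | d
  B -> a
  T0 -> b
  T1 -> c
  T2 -> d
  X3 -> T2 A
  X4 -> T0 T1

Fill CYK table bottom-up, restricted to cells inside w[1..2]:
  T[1,1] 'b' = {A,T0}  orig:{A}
  T[2,2] 'c' = {T1}  orig:{}
  T[1,2] 'bc' = {S,X4}  orig:{S}

Original NTs in T[1,2] deriving "bc": ["S"]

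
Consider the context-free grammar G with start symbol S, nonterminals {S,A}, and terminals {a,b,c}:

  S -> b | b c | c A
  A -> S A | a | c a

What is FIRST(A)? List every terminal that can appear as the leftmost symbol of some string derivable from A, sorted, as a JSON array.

FIRST iteration:
[1]
  A via A→a: +{a}
  A via A→c a: +{c}
  S via S→b: +{b}
  S via S→c A: +{c}
  FIRST(S)={b,c}  FIRST(A)={a,c}
[2]
  A via A→S A: +{b}
  FIRST(S)={b,c}  FIRST(A)={a,b,c}
[3] (no change)
  FIRST(S)={b,c}  FIRST(A)={a,b,c}

FIRST(A) = ["a", "b", "c"]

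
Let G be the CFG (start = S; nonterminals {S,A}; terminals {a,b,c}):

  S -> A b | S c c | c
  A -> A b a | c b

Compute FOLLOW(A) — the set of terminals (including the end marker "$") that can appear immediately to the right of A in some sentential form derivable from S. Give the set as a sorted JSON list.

FIRST sets, iterate to fixpoint:
round 1:
  A via A→c b: +{c}
  S via S→A b: +{c}
  FIRST[S]={c}  FIRST[A]={c}
round 2: — fixpoint
  FIRST[S]={c}  FIRST[A]={c}

FOLLOW sets:
seed FOLLOW(S) with $
round 1:
  A→A b a: FOLLOW(A) ⊇ FIRST(b) = {b}; new: +{b}
  S→S c c: FOLLOW(S) ⊇ FIRST(c) = {c}; new: +{c}
  S: {$,c}  A: {b}
round 2: done
  S: {$,c}  A: {b}

FOLLOW(A) = ["b"]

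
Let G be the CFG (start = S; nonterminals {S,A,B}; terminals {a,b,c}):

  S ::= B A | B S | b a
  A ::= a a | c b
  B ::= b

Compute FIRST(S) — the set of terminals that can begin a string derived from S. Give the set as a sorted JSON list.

Compute FIRST by fixpoint:
[1]
  A via A→a a: +{a}
  A via A→c b: +{c}
  B via B→b: +{b}
  S via S→B A: +{b}
  FIRST[S]={b}  FIRST[A]={a,c}  FIRST[B]={b}
[2] done
  FIRST[S]={b}  FIRST[A]={a,c}  FIRST[B]={b}

FIRST(S) = ["b"]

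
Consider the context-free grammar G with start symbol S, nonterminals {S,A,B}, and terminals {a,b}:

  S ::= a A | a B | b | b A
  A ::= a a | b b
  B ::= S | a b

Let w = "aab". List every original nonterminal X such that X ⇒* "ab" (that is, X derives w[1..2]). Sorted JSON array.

CNF form of G:
  S -> T0 A | T0 B | T1 A | b
  A -> T0 T0 | T1 T1
  B -> T0 A | T0 B | T0 T1 | T1 A | b
  T0 -> a
  T1 -> b

Fill CYK table bottom-up (cells [i..j] with 1 ≤ i ≤ j ≤ 2 only):
  [1..1]={T0}  "a"  orig:{}
  [2..2]={B,S,T1}  "b"  orig:{B,S}
  [1..2]={B,S}  "ab"

Original NTs in T[1,2] deriving "ab": ["B", "S"]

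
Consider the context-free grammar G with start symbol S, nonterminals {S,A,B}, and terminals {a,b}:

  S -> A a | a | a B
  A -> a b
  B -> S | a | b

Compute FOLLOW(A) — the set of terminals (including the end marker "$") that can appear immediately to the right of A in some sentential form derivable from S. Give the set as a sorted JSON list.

Compute FIRST by fixpoint:
iter 1:
  A via A→a b: +{a}
  B via B→a: +{a}
  B via B→b: +{b}
  S via S→A a: +{a}
  FIRST(S)={a}  FIRST(A)={a}  FIRST(B)={a,b}
iter 2: done
  FIRST(S)={a}  FIRST(A)={a}  FIRST(B)={a,b}

FOLLOW iteration:
seed FOLLOW(S) with $
round 1:
  S→A a: FOLLOW(A) ⊇ FIRST(a) = {a}; new: +{a}
  S→a B: FOLLOW(B) ⊇ FOLLOW(S) ⊇ {$}; new: +{$}
  S: {$}  A: {a}  B: {$}
round 2: done
  S: {$}  A: {a}  B: {$}

FOLLOW(A) = ["a"]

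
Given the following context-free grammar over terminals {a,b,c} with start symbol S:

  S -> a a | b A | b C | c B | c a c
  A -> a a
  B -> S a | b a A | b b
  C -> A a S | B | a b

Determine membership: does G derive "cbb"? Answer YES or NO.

Convert to CNF:
  S -> T0 T0 | T1 A | T1 C | T2 B | T2 X6
  A -> T0 T0
  B -> S T0 | T1 T1 | T1 X3
  C -> A X4 | S T0 | T0 T1 | T1 T1 | T1 X5
  T0 -> a
  T1 -> b
  T2 -> c
  X3 -> T0 A
  X4 -> T0 S
  X5 -> T0 A
  X6 -> T0 T2

CYK fill:
  [0..0]={T2}  "c"  orig:{}
  [1..1]={T1}  "b"  orig:{}
  [2..2]={T1}  "b"  orig:{}
  [0..1]=∅  "cb"
  [1..2]={B,C}  "bb"
  [0..2]={S}  "cbb"

S ∈ T[0,2] ⇒ YES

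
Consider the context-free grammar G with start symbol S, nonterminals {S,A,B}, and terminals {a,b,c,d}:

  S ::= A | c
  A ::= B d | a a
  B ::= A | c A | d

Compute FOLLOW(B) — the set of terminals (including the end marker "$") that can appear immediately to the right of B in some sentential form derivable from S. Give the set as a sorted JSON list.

FIRST sets, iterate to fixpoint:
round 1:
  A via A→a a: +{a}
  B via B→A: +{a}
  B via B→c A: +{c}
  B via B→d: +{d}
  S via S→A: +{a}
  S via S→c: +{c}
  FIRST(S)={a,c}  FIRST(A)={a}  FIRST(B)={a,c,d}
round 2:
  A via A→B d: +{c,d}
  S via S→A: +{d}
  FIRST(S)={a,c,d}  FIRST(A)={a,c,d}  FIRST(B)={a,c,d}
round 3: done
  FIRST(S)={a,c,d}  FIRST(A)={a,c,d}  FIRST(B)={a,c,d}

FOLLOW iteration:
seed FOLLOW(S) with $
[1]
  A→B d: FOLLOW(B) ⊇ FIRST(d) = {d}; new: +{d}
  B→A: FOLLOW(A) ⊇ FOLLOW(B) ⊇ {d}; new: +{d}
  S→A: FOLLOW(A) ⊇ FOLLOW(S) ⊇ {$}; new: +{$}
  S: {$}  A: {$,d}  B: {d}
[2] — fixpoint
  S: {$}  A: {$,d}  B: {d}

FOLLOW(B) = ["d"]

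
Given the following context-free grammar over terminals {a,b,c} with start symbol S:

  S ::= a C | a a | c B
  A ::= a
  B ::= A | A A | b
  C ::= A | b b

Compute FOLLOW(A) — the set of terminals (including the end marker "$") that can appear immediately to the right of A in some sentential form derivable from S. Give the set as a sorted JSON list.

Compute FIRST by fixpoint:
round 1:
  A via A→a: +{a}
  B via B→A: +{a}
  B via B→b: +{b}
  C via C→A: +{a}
  C via C→b b: +{b}
  S via S→a C: +{a}
  S via S→c B: +{c}
  S: {a,c}  A: {a}  B: {a,b}  C: {a,b}
round 2: done
  S: {a,c}  A: {a}  B: {a,b}  C: {a,b}

FOLLOW sets:
FOLLOW(S) := {$}
round 1:
  B→A A: FOLLOW(A) ⊇ FIRST(A) = {a}; new: +{a}
  S→a C: FOLLOW(C) ⊇ FOLLOW(S) ⊇ {$}; new: +{$}
  S→c B: FOLLOW(B) ⊇ FOLLOW(S) ⊇ {$}; new: +{$}
  FOLLOW(S)={$}  FOLLOW(A)={a}  FOLLOW(B)={$}  FOLLOW(C)={$}
round 2:
  B→A: FOLLOW(A) ⊇ FOLLOW(B) ⊇ {$}; new: +{$}
  FOLLOW(S)={$}  FOLLOW(A)={$,a}  FOLLOW(B)={$}  FOLLOW(C)={$}
round 3: (no change)
  FOLLOW(S)={$}  FOLLOW(A)={$,a}  FOLLOW(B)={$}  FOLLOW(C)={$}

FOLLOW(A) = ["$", "a"]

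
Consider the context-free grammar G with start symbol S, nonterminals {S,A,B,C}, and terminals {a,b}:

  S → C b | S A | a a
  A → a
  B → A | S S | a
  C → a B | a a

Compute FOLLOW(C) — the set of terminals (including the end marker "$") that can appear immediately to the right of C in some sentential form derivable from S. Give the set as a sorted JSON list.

Compute FIRST by fixpoint:
[1]
  A via A→a: +{a}
  B via B→A: +{a}
  C via C→a B: +{a}
  S via S→C b: +{a}
  FIRST[S]={a}  FIRST[A]={a}  FIRST[B]={a}  FIRST[C]={a}
[2] done
  FIRST[S]={a}  FIRST[A]={a}  FIRST[B]={a}  FIRST[C]={a}

FOLLOW sets:
seed FOLLOW(S) with $
pass 1:
  B→S S: FOLLOW(S) ⊇ FIRST(S) = {a}; new: +{a}
  S→C b: FOLLOW(C) ⊇ FIRST(b) = {b}; new: +{b}
  S→S A: FOLLOW(A) ⊇ FOLLOW(S) ⊇ {$,a}; new: +{$,a}
  FOLLOW[S]={$,a}  FOLLOW[A]={$,a}  FOLLOW[B]={}  FOLLOW[C]={b}
pass 2:
  C→a B: FOLLOW(B) ⊇ FOLLOW(C) ⊇ {b}; new: +{b}
  FOLLOW[S]={$,a}  FOLLOW[A]={$,a}  FOLLOW[B]={b}  FOLLOW[C]={b}
pass 3:
  B→A: FOLLOW(A) ⊇ FOLLOW(B) ⊇ {b}; new: +{b}
  B→S S: FOLLOW(S) ⊇ FOLLOW(B) ⊇ {b}; new: +{b}
  FOLLOW[S]={$,a,b}  FOLLOW[A]={$,a,b}  FOLLOW[B]={b}  FOLLOW[C]={b}
pass 4: (stable)
  FOLLOW[S]={$,a,b}  FOLLOW[A]={$,a,b}  FOLLOW[B]={b}  FOLLOW[C]={b}

FOLLOW(C) = ["b"]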